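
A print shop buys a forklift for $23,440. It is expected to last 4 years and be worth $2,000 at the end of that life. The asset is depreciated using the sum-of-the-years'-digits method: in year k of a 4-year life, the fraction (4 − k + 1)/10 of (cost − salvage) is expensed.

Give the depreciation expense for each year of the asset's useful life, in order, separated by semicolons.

$8,576; $6,432; $4,288; $2,144

Depreciable base = $23,440 − $2,000 = $21,440.
Sum of the years' digits = 4+3+2+1 = 10.
Year 1: $21,440 × 4/10 = $8,576. Book value $14,864.
Year 2: $21,440 × 3/10 = $6,432. Book value $8,432.
Year 3: $21,440 × 2/10 = $4,288. Book value $4,144.
Year 4: $21,440 × 1/10 = $2,144. Book value $2,000.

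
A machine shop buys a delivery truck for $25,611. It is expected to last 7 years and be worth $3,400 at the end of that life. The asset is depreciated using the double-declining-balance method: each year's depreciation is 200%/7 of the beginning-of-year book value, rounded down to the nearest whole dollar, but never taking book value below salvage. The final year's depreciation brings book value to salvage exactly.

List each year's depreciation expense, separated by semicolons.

$7,317; $5,226; $3,733; $2,667; $1,905; $1,360; $3

Depreciable base = $25,611 − $3,400 = $22,211.
Year 1: ⌊$25,611 × 200%/7⌋ = $7,317. Book value $18,294.
Year 2: ⌊$18,294 × 200%/7⌋ = $5,226. Book value $13,068.
Year 3: ⌊$13,068 × 200%/7⌋ = $3,733. Book value $9,335.
Year 4: ⌊$9,335 × 200%/7⌋ = $2,667. Book value $6,668.
Year 5: ⌊$6,668 × 200%/7⌋ = $1,905. Book value $4,763.
Year 6: ⌊$4,763 × 200%/7⌋ = $1,360. Book value $3,403.
Year 7 (final): $3,403 − $3,400 = $3. Book value $3,400.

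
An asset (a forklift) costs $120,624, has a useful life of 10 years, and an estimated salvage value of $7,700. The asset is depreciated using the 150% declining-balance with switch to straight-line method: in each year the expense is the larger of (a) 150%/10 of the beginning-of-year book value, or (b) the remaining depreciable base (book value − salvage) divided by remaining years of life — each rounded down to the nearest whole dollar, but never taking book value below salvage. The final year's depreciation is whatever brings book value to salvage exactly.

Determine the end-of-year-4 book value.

Depreciable base = $120,624 − $7,700 = $112,924.
Year 1: DB = ⌊$120,624 × 150%/10⌋ = $18,093; SL = ⌊$112,924/10⌋ = $11,292 → take DB $18,093. Book value $102,531.
Year 2: DB = ⌊$102,531 × 150%/10⌋ = $15,379; SL = ⌊$94,831/9⌋ = $10,536 → take DB $15,379. Book value $87,152.
Year 3: DB = ⌊$87,152 × 150%/10⌋ = $13,072; SL = ⌊$79,452/8⌋ = $9,931 → take DB $13,072. Book value $74,080.
Year 4: DB = ⌊$74,080 × 150%/10⌋ = $11,112; SL = ⌊$66,380/7⌋ = $9,482 → take DB $11,112. Book value $62,968.

$62,968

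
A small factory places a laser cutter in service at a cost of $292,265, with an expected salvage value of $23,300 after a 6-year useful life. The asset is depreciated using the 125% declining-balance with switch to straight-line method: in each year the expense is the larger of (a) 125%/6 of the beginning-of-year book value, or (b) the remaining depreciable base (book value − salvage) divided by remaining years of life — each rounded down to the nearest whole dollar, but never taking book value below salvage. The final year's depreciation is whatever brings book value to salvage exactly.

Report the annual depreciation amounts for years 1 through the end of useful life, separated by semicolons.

$60,888; $48,203; $39,968; $39,968; $39,969; $39,969

Depreciable base = $292,265 − $23,300 = $268,965.
Year 1: DB = ⌊$292,265 × 125%/6⌋ = $60,888; SL = ⌊$268,965/6⌋ = $44,827 → take DB $60,888. Book value $231,377.
Year 2: DB = ⌊$231,377 × 125%/6⌋ = $48,203; SL = ⌊$208,077/5⌋ = $41,615 → take DB $48,203. Book value $183,174.
Year 3: DB = ⌊$183,174 × 125%/6⌋ = $38,161; SL = ⌊$159,874/4⌋ = $39,968 → take SL $39,968. Book value $143,206.
Year 4: DB = ⌊$143,206 × 125%/6⌋ = $29,834; SL = ⌊$119,906/3⌋ = $39,968 → take SL $39,968. Book value $103,238.
Year 5: DB = ⌊$103,238 × 125%/6⌋ = $21,507; SL = ⌊$79,938/2⌋ = $39,969 → take SL $39,969. Book value $63,269.
Year 6 (final): $63,269 − $23,300 = $39,969. Book value $23,300.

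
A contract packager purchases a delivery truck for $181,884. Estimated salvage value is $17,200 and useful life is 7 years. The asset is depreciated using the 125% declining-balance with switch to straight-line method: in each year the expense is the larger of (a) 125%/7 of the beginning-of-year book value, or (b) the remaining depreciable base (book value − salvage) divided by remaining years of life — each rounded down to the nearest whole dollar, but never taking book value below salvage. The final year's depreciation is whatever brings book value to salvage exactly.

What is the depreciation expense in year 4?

Depreciable base = $181,884 − $17,200 = $164,684.
Year 1: DB = ⌊$181,884 × 125%/7⌋ = $32,479; SL = ⌊$164,684/7⌋ = $23,526 → take DB $32,479. Book value $149,405.
Year 2: DB = ⌊$149,405 × 125%/7⌋ = $26,679; SL = ⌊$132,205/6⌋ = $22,034 → take DB $26,679. Book value $122,726.
Year 3: DB = ⌊$122,726 × 125%/7⌋ = $21,915; SL = ⌊$105,526/5⌋ = $21,105 → take DB $21,915. Book value $100,811.
Year 4: DB = ⌊$100,811 × 125%/7⌋ = $18,001; SL = ⌊$83,611/4⌋ = $20,902 → take SL $20,902. Book value $79,909.

$20,902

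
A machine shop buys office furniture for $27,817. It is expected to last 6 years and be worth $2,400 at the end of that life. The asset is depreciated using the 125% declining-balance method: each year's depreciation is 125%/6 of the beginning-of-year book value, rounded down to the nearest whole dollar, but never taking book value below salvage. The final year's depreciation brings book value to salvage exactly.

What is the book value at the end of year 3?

$13,803

Depreciable base = $27,817 − $2,400 = $25,417.
Year 1: ⌊$27,817 × 125%/6⌋ = $5,795. Book value $22,022.
Year 2: ⌊$22,022 × 125%/6⌋ = $4,587. Book value $17,435.
Year 3: ⌊$17,435 × 125%/6⌋ = $3,632. Book value $13,803.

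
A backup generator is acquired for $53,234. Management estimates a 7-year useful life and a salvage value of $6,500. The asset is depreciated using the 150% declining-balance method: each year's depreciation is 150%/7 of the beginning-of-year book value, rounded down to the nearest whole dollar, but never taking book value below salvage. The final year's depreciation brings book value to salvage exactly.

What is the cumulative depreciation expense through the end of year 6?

$40,707

Depreciable base = $53,234 − $6,500 = $46,734.
Year 1: ⌊$53,234 × 150%/7⌋ = $11,407. Book value $41,827.
Year 2: ⌊$41,827 × 150%/7⌋ = $8,962. Book value $32,865.
Year 3: ⌊$32,865 × 150%/7⌋ = $7,042. Book value $25,823.
Year 4: ⌊$25,823 × 150%/7⌋ = $5,533. Book value $20,290.
Year 5: ⌊$20,290 × 150%/7⌋ = $4,347. Book value $15,943.
Year 6: ⌊$15,943 × 150%/7⌋ = $3,416. Book value $12,527.
Accumulated through year 6 = $53,234 − $12,527 = $40,707.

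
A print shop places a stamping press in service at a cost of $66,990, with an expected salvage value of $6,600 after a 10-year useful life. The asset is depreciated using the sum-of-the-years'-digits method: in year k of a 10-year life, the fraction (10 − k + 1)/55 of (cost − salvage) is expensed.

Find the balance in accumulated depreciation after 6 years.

$49,410

Depreciable base = $66,990 − $6,600 = $60,390.
Sum of the years' digits = 10+9+8+7+6+5+4+3+2+1 = 55.
Year 1: $60,390 × 10/55 = $10,980. Book value $56,010.
Year 2: $60,390 × 9/55 = $9,882. Book value $46,128.
Year 3: $60,390 × 8/55 = $8,784. Book value $37,344.
Year 4: $60,390 × 7/55 = $7,686. Book value $29,658.
Year 5: $60,390 × 6/55 = $6,588. Book value $23,070.
Year 6: $60,390 × 5/55 = $5,490. Book value $17,580.
Accumulated through year 6 = $66,990 − $17,580 = $49,410.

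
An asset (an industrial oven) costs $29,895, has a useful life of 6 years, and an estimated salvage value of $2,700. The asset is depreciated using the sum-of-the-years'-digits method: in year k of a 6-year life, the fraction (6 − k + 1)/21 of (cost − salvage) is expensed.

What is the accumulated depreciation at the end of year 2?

$14,245

Depreciable base = $29,895 − $2,700 = $27,195.
Sum of the years' digits = 6+5+4+3+2+1 = 21.
Year 1: $27,195 × 6/21 = $7,770. Book value $22,125.
Year 2: $27,195 × 5/21 = $6,475. Book value $15,650.
Accumulated through year 2 = $29,895 − $15,650 = $14,245.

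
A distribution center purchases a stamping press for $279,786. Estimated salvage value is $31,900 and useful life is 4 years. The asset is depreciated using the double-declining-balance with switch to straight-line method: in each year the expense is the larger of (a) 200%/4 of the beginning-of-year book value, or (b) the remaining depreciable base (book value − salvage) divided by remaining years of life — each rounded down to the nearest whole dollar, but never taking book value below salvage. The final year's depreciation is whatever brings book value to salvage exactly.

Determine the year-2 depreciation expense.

Depreciable base = $279,786 − $31,900 = $247,886.
Year 1: DB = ⌊$279,786 × 200%/4⌋ = $139,893; SL = ⌊$247,886/4⌋ = $61,971 → take DB $139,893. Book value $139,893.
Year 2: DB = ⌊$139,893 × 200%/4⌋ = $69,946; SL = ⌊$107,993/3⌋ = $35,997 → take DB $69,946. Book value $69,947.

$69,946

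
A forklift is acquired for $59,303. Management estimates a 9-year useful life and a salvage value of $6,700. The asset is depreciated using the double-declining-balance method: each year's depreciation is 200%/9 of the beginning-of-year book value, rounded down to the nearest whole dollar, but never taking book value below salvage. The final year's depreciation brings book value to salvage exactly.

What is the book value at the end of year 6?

$13,130

Depreciable base = $59,303 − $6,700 = $52,603.
Year 1: ⌊$59,303 × 200%/9⌋ = $13,178. Book value $46,125.
Year 2: ⌊$46,125 × 200%/9⌋ = $10,250. Book value $35,875.
Year 3: ⌊$35,875 × 200%/9⌋ = $7,972. Book value $27,903.
Year 4: ⌊$27,903 × 200%/9⌋ = $6,200. Book value $21,703.
Year 5: ⌊$21,703 × 200%/9⌋ = $4,822. Book value $16,881.
Year 6: ⌊$16,881 × 200%/9⌋ = $3,751. Book value $13,130.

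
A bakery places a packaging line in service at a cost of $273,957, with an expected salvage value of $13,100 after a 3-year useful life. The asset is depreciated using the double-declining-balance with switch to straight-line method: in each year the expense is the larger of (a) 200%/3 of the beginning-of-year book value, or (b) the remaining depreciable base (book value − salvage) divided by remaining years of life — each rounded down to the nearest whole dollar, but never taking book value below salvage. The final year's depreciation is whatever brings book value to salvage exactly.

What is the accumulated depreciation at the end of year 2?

Depreciable base = $273,957 − $13,100 = $260,857.
Year 1: DB = ⌊$273,957 × 200%/3⌋ = $182,638; SL = ⌊$260,857/3⌋ = $86,952 → take DB $182,638. Book value $91,319.
Year 2: DB = ⌊$91,319 × 200%/3⌋ = $60,879; SL = ⌊$78,219/2⌋ = $39,109 → take DB $60,879. Book value $30,440.
Accumulated through year 2 = $273,957 − $30,440 = $243,517.

$243,517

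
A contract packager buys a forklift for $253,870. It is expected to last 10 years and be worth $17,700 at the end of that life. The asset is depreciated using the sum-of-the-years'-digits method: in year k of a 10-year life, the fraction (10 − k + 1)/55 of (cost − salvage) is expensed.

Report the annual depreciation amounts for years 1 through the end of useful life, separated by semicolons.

$42,940; $38,646; $34,352; $30,058; $25,764; $21,470; $17,176; $12,882; $8,588; $4,294

Depreciable base = $253,870 − $17,700 = $236,170.
Sum of the years' digits = 10+9+8+7+6+5+4+3+2+1 = 55.
Year 1: $236,170 × 10/55 = $42,940. Book value $210,930.
Year 2: $236,170 × 9/55 = $38,646. Book value $172,284.
Year 3: $236,170 × 8/55 = $34,352. Book value $137,932.
Year 4: $236,170 × 7/55 = $30,058. Book value $107,874.
Year 5: $236,170 × 6/55 = $25,764. Book value $82,110.
Year 6: $236,170 × 5/55 = $21,470. Book value $60,640.
Year 7: $236,170 × 4/55 = $17,176. Book value $43,464.
Year 8: $236,170 × 3/55 = $12,882. Book value $30,582.
Year 9: $236,170 × 2/55 = $8,588. Book value $21,994.
Year 10: $236,170 × 1/55 = $4,294. Book value $17,700.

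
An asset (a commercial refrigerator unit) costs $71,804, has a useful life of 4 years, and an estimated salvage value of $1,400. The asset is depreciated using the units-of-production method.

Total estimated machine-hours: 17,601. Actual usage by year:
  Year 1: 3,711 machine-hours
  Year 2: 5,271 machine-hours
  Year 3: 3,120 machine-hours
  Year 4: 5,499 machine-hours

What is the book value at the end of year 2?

Depreciable base = $71,804 − $1,400 = $70,404.
Rate = $70,404 / 17,601 machine-hours = $4 per machine-hour.
Year 1: 3,711 × $4 = $14,844. Book value $56,960.
Year 2: 5,271 × $4 = $21,084. Book value $35,876.

$35,876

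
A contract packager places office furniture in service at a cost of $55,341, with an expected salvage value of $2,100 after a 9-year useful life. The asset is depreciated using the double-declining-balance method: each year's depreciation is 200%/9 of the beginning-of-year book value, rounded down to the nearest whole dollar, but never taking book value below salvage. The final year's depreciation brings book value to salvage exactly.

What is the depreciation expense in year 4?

$5,786

Depreciable base = $55,341 − $2,100 = $53,241.
Year 1: ⌊$55,341 × 200%/9⌋ = $12,298. Book value $43,043.
Year 2: ⌊$43,043 × 200%/9⌋ = $9,565. Book value $33,478.
Year 3: ⌊$33,478 × 200%/9⌋ = $7,439. Book value $26,039.
Year 4: ⌊$26,039 × 200%/9⌋ = $5,786. Book value $20,253.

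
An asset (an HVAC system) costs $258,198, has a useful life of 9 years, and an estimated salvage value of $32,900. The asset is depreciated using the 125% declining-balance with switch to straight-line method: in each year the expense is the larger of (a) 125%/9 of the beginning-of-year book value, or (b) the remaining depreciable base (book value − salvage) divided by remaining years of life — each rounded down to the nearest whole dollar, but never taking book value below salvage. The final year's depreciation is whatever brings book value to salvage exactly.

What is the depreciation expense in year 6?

$21,814

Depreciable base = $258,198 − $32,900 = $225,298.
Year 1: DB = ⌊$258,198 × 125%/9⌋ = $35,860; SL = ⌊$225,298/9⌋ = $25,033 → take DB $35,860. Book value $222,338.
Year 2: DB = ⌊$222,338 × 125%/9⌋ = $30,880; SL = ⌊$189,438/8⌋ = $23,679 → take DB $30,880. Book value $191,458.
Year 3: DB = ⌊$191,458 × 125%/9⌋ = $26,591; SL = ⌊$158,558/7⌋ = $22,651 → take DB $26,591. Book value $164,867.
Year 4: DB = ⌊$164,867 × 125%/9⌋ = $22,898; SL = ⌊$131,967/6⌋ = $21,994 → take DB $22,898. Book value $141,969.
Year 5: DB = ⌊$141,969 × 125%/9⌋ = $19,717; SL = ⌊$109,069/5⌋ = $21,813 → take SL $21,813. Book value $120,156.
Year 6: DB = ⌊$120,156 × 125%/9⌋ = $16,688; SL = ⌊$87,256/4⌋ = $21,814 → take SL $21,814. Book value $98,342.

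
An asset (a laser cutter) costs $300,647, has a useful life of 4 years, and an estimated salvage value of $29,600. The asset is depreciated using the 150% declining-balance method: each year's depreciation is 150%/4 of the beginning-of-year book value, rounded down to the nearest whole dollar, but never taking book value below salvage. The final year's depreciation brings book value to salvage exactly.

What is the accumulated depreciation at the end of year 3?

Depreciable base = $300,647 − $29,600 = $271,047.
Year 1: ⌊$300,647 × 150%/4⌋ = $112,742. Book value $187,905.
Year 2: ⌊$187,905 × 150%/4⌋ = $70,464. Book value $117,441.
Year 3: ⌊$117,441 × 150%/4⌋ = $44,040. Book value $73,401.
Accumulated through year 3 = $300,647 − $73,401 = $227,246.

$227,246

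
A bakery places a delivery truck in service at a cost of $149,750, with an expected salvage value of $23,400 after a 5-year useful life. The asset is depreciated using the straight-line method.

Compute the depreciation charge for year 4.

Depreciable base = $149,750 − $23,400 = $126,350.
Annual expense = $126,350 / 5 = $25,270.

$25,270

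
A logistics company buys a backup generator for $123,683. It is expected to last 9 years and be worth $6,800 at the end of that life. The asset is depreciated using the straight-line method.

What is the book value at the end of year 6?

$45,761

Depreciable base = $123,683 − $6,800 = $116,883.
Annual expense = $116,883 / 9 = $12,987.
End of year 1: book value $110,696.
End of year 2: book value $97,709.
End of year 3: book value $84,722.
End of year 4: book value $71,735.
End of year 5: book value $58,748.
End of year 6: book value $45,761.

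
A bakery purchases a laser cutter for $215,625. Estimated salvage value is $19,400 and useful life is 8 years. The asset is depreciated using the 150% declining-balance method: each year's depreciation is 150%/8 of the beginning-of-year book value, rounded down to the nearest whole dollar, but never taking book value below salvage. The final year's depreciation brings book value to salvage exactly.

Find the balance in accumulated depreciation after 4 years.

Depreciable base = $215,625 − $19,400 = $196,225.
Year 1: ⌊$215,625 × 150%/8⌋ = $40,429. Book value $175,196.
Year 2: ⌊$175,196 × 150%/8⌋ = $32,849. Book value $142,347.
Year 3: ⌊$142,347 × 150%/8⌋ = $26,690. Book value $115,657.
Year 4: ⌊$115,657 × 150%/8⌋ = $21,685. Book value $93,972.
Accumulated through year 4 = $215,625 − $93,972 = $121,653.

$121,653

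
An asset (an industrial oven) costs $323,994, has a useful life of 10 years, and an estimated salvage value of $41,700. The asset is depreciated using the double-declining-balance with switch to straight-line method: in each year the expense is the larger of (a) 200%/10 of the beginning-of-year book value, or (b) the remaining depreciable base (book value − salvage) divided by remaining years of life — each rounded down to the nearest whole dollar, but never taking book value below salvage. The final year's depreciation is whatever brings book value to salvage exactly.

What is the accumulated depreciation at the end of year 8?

Depreciable base = $323,994 − $41,700 = $282,294.
Year 1: DB = ⌊$323,994 × 200%/10⌋ = $64,798; SL = ⌊$282,294/10⌋ = $28,229 → take DB $64,798. Book value $259,196.
Year 2: DB = ⌊$259,196 × 200%/10⌋ = $51,839; SL = ⌊$217,496/9⌋ = $24,166 → take DB $51,839. Book value $207,357.
Year 3: DB = ⌊$207,357 × 200%/10⌋ = $41,471; SL = ⌊$165,657/8⌋ = $20,707 → take DB $41,471. Book value $165,886.
Year 4: DB = ⌊$165,886 × 200%/10⌋ = $33,177; SL = ⌊$124,186/7⌋ = $17,740 → take DB $33,177. Book value $132,709.
Year 5: DB = ⌊$132,709 × 200%/10⌋ = $26,541; SL = ⌊$91,009/6⌋ = $15,168 → take DB $26,541. Book value $106,168.
Year 6: DB = ⌊$106,168 × 200%/10⌋ = $21,233; SL = ⌊$64,468/5⌋ = $12,893 → take DB $21,233. Book value $84,935.
Year 7: DB = ⌊$84,935 × 200%/10⌋ = $16,987; SL = ⌊$43,235/4⌋ = $10,808 → take DB $16,987. Book value $67,948.
Year 8: DB = ⌊$67,948 × 200%/10⌋ = $13,589; SL = ⌊$26,248/3⌋ = $8,749 → take DB $13,589. Book value $54,359.
Accumulated through year 8 = $323,994 − $54,359 = $269,635.

$269,635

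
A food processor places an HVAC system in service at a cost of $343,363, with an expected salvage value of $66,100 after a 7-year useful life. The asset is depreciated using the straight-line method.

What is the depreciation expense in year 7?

$39,609

Depreciable base = $343,363 − $66,100 = $277,263.
Annual expense = $277,263 / 7 = $39,609.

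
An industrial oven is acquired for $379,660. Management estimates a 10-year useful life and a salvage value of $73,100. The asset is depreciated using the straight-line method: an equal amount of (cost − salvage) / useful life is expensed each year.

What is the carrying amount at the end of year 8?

$134,412

Depreciable base = $379,660 − $73,100 = $306,560.
Annual expense = $306,560 / 10 = $30,656.
End of year 1: book value $349,004.
End of year 2: book value $318,348.
End of year 3: book value $287,692.
End of year 4: book value $257,036.
End of year 5: book value $226,380.
End of year 6: book value $195,724.
End of year 7: book value $165,068.
End of year 8: book value $134,412.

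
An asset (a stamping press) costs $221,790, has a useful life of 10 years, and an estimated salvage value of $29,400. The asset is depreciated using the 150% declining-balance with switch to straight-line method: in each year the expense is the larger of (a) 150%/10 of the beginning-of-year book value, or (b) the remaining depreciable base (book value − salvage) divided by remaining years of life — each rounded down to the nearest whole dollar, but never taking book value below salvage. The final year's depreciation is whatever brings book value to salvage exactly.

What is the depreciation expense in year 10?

Depreciable base = $221,790 − $29,400 = $192,390.
Year 1: DB = ⌊$221,790 × 150%/10⌋ = $33,268; SL = ⌊$192,390/10⌋ = $19,239 → take DB $33,268. Book value $188,522.
Year 2: DB = ⌊$188,522 × 150%/10⌋ = $28,278; SL = ⌊$159,122/9⌋ = $17,680 → take DB $28,278. Book value $160,244.
Year 3: DB = ⌊$160,244 × 150%/10⌋ = $24,036; SL = ⌊$130,844/8⌋ = $16,355 → take DB $24,036. Book value $136,208.
Year 4: DB = ⌊$136,208 × 150%/10⌋ = $20,431; SL = ⌊$106,808/7⌋ = $15,258 → take DB $20,431. Book value $115,777.
Year 5: DB = ⌊$115,777 × 150%/10⌋ = $17,366; SL = ⌊$86,377/6⌋ = $14,396 → take DB $17,366. Book value $98,411.
Year 6: DB = ⌊$98,411 × 150%/10⌋ = $14,761; SL = ⌊$69,011/5⌋ = $13,802 → take DB $14,761. Book value $83,650.
Year 7: DB = ⌊$83,650 × 150%/10⌋ = $12,547; SL = ⌊$54,250/4⌋ = $13,562 → take SL $13,562. Book value $70,088.
Year 8: DB = ⌊$70,088 × 150%/10⌋ = $10,513; SL = ⌊$40,688/3⌋ = $13,562 → take SL $13,562. Book value $56,526.
Year 9: DB = ⌊$56,526 × 150%/10⌋ = $8,478; SL = ⌊$27,126/2⌋ = $13,563 → take SL $13,563. Book value $42,963.
Year 10 (final): $42,963 − $29,400 = $13,563. Book value $29,400.

$13,563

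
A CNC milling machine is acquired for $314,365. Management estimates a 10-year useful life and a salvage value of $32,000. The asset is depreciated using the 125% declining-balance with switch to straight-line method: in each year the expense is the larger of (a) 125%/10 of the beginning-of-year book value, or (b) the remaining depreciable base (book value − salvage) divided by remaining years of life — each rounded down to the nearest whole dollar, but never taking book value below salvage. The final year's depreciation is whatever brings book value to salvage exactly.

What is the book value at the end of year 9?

Depreciable base = $314,365 − $32,000 = $282,365.
Year 1: DB = ⌊$314,365 × 125%/10⌋ = $39,295; SL = ⌊$282,365/10⌋ = $28,236 → take DB $39,295. Book value $275,070.
Year 2: DB = ⌊$275,070 × 125%/10⌋ = $34,383; SL = ⌊$243,070/9⌋ = $27,007 → take DB $34,383. Book value $240,687.
Year 3: DB = ⌊$240,687 × 125%/10⌋ = $30,085; SL = ⌊$208,687/8⌋ = $26,085 → take DB $30,085. Book value $210,602.
Year 4: DB = ⌊$210,602 × 125%/10⌋ = $26,325; SL = ⌊$178,602/7⌋ = $25,514 → take DB $26,325. Book value $184,277.
Year 5: DB = ⌊$184,277 × 125%/10⌋ = $23,034; SL = ⌊$152,277/6⌋ = $25,379 → take SL $25,379. Book value $158,898.
Year 6: DB = ⌊$158,898 × 125%/10⌋ = $19,862; SL = ⌊$126,898/5⌋ = $25,379 → take SL $25,379. Book value $133,519.
Year 7: DB = ⌊$133,519 × 125%/10⌋ = $16,689; SL = ⌊$101,519/4⌋ = $25,379 → take SL $25,379. Book value $108,140.
Year 8: DB = ⌊$108,140 × 125%/10⌋ = $13,517; SL = ⌊$76,140/3⌋ = $25,380 → take SL $25,380. Book value $82,760.
Year 9: DB = ⌊$82,760 × 125%/10⌋ = $10,345; SL = ⌊$50,760/2⌋ = $25,380 → take SL $25,380. Book value $57,380.

$57,380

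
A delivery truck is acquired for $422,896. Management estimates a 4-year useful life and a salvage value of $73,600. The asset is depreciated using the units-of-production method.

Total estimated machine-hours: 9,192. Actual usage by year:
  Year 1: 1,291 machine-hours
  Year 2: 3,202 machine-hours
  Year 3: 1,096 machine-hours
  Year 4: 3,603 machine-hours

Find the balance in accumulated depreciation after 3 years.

$212,382

Depreciable base = $422,896 − $73,600 = $349,296.
Rate = $349,296 / 9,192 machine-hours = $38 per machine-hour.
Year 1: 1,291 × $38 = $49,058. Book value $373,838.
Year 2: 3,202 × $38 = $121,676. Book value $252,162.
Year 3: 1,096 × $38 = $41,648. Book value $210,514.
Accumulated through year 3 = $422,896 − $210,514 = $212,382.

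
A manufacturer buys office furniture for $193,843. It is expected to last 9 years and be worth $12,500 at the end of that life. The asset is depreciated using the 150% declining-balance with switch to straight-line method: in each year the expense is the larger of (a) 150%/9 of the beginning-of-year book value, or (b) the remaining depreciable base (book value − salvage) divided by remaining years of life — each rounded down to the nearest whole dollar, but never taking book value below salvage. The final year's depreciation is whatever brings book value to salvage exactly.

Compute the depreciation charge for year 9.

Depreciable base = $193,843 − $12,500 = $181,343.
Year 1: DB = ⌊$193,843 × 150%/9⌋ = $32,307; SL = ⌊$181,343/9⌋ = $20,149 → take DB $32,307. Book value $161,536.
Year 2: DB = ⌊$161,536 × 150%/9⌋ = $26,922; SL = ⌊$149,036/8⌋ = $18,629 → take DB $26,922. Book value $134,614.
Year 3: DB = ⌊$134,614 × 150%/9⌋ = $22,435; SL = ⌊$122,114/7⌋ = $17,444 → take DB $22,435. Book value $112,179.
Year 4: DB = ⌊$112,179 × 150%/9⌋ = $18,696; SL = ⌊$99,679/6⌋ = $16,613 → take DB $18,696. Book value $93,483.
Year 5: DB = ⌊$93,483 × 150%/9⌋ = $15,580; SL = ⌊$80,983/5⌋ = $16,196 → take SL $16,196. Book value $77,287.
Year 6: DB = ⌊$77,287 × 150%/9⌋ = $12,881; SL = ⌊$64,787/4⌋ = $16,196 → take SL $16,196. Book value $61,091.
Year 7: DB = ⌊$61,091 × 150%/9⌋ = $10,181; SL = ⌊$48,591/3⌋ = $16,197 → take SL $16,197. Book value $44,894.
Year 8: DB = ⌊$44,894 × 150%/9⌋ = $7,482; SL = ⌊$32,394/2⌋ = $16,197 → take SL $16,197. Book value $28,697.
Year 9 (final): $28,697 − $12,500 = $16,197. Book value $12,500.

$16,197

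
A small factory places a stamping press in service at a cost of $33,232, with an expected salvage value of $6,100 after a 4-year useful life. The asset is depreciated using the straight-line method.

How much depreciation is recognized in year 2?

Depreciable base = $33,232 − $6,100 = $27,132.
Annual expense = $27,132 / 4 = $6,783.

$6,783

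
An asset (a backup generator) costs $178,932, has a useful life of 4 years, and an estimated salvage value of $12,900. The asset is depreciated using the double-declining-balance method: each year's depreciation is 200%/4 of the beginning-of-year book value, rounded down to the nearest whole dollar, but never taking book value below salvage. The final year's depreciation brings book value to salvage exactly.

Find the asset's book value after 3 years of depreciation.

Depreciable base = $178,932 − $12,900 = $166,032.
Year 1: ⌊$178,932 × 200%/4⌋ = $89,466. Book value $89,466.
Year 2: ⌊$89,466 × 200%/4⌋ = $44,733. Book value $44,733.
Year 3: ⌊$44,733 × 200%/4⌋ = $22,366. Book value $22,367.

$22,367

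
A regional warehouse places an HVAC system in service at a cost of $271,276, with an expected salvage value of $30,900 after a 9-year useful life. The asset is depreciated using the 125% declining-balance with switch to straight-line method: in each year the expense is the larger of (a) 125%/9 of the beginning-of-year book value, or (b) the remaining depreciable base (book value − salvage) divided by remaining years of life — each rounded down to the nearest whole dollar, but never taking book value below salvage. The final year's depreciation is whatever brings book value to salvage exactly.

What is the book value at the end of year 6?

$101,856

Depreciable base = $271,276 − $30,900 = $240,376.
Year 1: DB = ⌊$271,276 × 125%/9⌋ = $37,677; SL = ⌊$240,376/9⌋ = $26,708 → take DB $37,677. Book value $233,599.
Year 2: DB = ⌊$233,599 × 125%/9⌋ = $32,444; SL = ⌊$202,699/8⌋ = $25,337 → take DB $32,444. Book value $201,155.
Year 3: DB = ⌊$201,155 × 125%/9⌋ = $27,938; SL = ⌊$170,255/7⌋ = $24,322 → take DB $27,938. Book value $173,217.
Year 4: DB = ⌊$173,217 × 125%/9⌋ = $24,057; SL = ⌊$142,317/6⌋ = $23,719 → take DB $24,057. Book value $149,160.
Year 5: DB = ⌊$149,160 × 125%/9⌋ = $20,716; SL = ⌊$118,260/5⌋ = $23,652 → take SL $23,652. Book value $125,508.
Year 6: DB = ⌊$125,508 × 125%/9⌋ = $17,431; SL = ⌊$94,608/4⌋ = $23,652 → take SL $23,652. Book value $101,856.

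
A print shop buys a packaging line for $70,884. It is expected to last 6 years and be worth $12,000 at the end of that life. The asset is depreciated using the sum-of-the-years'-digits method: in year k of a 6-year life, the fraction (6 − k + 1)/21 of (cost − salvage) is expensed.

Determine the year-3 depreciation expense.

Depreciable base = $70,884 − $12,000 = $58,884.
Sum of the years' digits = 6+5+4+3+2+1 = 21.
Year 1: $58,884 × 6/21 = $16,824. Book value $54,060.
Year 2: $58,884 × 5/21 = $14,020. Book value $40,040.
Year 3: $58,884 × 4/21 = $11,216. Book value $28,824.

$11,216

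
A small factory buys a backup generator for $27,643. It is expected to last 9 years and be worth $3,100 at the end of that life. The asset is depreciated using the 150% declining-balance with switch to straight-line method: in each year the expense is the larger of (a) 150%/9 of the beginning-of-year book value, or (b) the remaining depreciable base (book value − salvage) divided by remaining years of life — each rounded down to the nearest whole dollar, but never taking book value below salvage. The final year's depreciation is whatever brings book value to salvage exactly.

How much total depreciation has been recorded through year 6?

$18,535

Depreciable base = $27,643 − $3,100 = $24,543.
Year 1: DB = ⌊$27,643 × 150%/9⌋ = $4,607; SL = ⌊$24,543/9⌋ = $2,727 → take DB $4,607. Book value $23,036.
Year 2: DB = ⌊$23,036 × 150%/9⌋ = $3,839; SL = ⌊$19,936/8⌋ = $2,492 → take DB $3,839. Book value $19,197.
Year 3: DB = ⌊$19,197 × 150%/9⌋ = $3,199; SL = ⌊$16,097/7⌋ = $2,299 → take DB $3,199. Book value $15,998.
Year 4: DB = ⌊$15,998 × 150%/9⌋ = $2,666; SL = ⌊$12,898/6⌋ = $2,149 → take DB $2,666. Book value $13,332.
Year 5: DB = ⌊$13,332 × 150%/9⌋ = $2,222; SL = ⌊$10,232/5⌋ = $2,046 → take DB $2,222. Book value $11,110.
Year 6: DB = ⌊$11,110 × 150%/9⌋ = $1,851; SL = ⌊$8,010/4⌋ = $2,002 → take SL $2,002. Book value $9,108.
Accumulated through year 6 = $27,643 − $9,108 = $18,535.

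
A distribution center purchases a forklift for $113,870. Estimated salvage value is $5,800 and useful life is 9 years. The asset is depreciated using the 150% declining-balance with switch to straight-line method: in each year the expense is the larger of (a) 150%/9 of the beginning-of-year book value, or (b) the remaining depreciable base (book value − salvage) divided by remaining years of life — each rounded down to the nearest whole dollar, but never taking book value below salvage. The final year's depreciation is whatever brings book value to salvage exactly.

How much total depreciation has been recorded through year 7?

Depreciable base = $113,870 − $5,800 = $108,070.
Year 1: DB = ⌊$113,870 × 150%/9⌋ = $18,978; SL = ⌊$108,070/9⌋ = $12,007 → take DB $18,978. Book value $94,892.
Year 2: DB = ⌊$94,892 × 150%/9⌋ = $15,815; SL = ⌊$89,092/8⌋ = $11,136 → take DB $15,815. Book value $79,077.
Year 3: DB = ⌊$79,077 × 150%/9⌋ = $13,179; SL = ⌊$73,277/7⌋ = $10,468 → take DB $13,179. Book value $65,898.
Year 4: DB = ⌊$65,898 × 150%/9⌋ = $10,983; SL = ⌊$60,098/6⌋ = $10,016 → take DB $10,983. Book value $54,915.
Year 5: DB = ⌊$54,915 × 150%/9⌋ = $9,152; SL = ⌊$49,115/5⌋ = $9,823 → take SL $9,823. Book value $45,092.
Year 6: DB = ⌊$45,092 × 150%/9⌋ = $7,515; SL = ⌊$39,292/4⌋ = $9,823 → take SL $9,823. Book value $35,269.
Year 7: DB = ⌊$35,269 × 150%/9⌋ = $5,878; SL = ⌊$29,469/3⌋ = $9,823 → take SL $9,823. Book value $25,446.
Accumulated through year 7 = $113,870 − $25,446 = $88,424.

$88,424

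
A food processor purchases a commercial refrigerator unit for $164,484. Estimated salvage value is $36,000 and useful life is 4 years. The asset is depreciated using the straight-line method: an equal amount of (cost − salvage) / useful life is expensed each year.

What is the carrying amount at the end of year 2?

$100,242

Depreciable base = $164,484 − $36,000 = $128,484.
Annual expense = $128,484 / 4 = $32,121.
End of year 1: book value $132,363.
End of year 2: book value $100,242.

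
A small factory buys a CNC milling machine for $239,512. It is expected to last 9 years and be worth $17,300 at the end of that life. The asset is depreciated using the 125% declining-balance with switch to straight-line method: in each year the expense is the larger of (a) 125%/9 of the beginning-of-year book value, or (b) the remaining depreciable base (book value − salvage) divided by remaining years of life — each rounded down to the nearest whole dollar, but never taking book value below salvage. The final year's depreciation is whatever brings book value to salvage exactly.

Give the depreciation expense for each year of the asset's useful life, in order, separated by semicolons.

$33,265; $28,645; $24,666; $22,606; $22,606; $22,606; $22,606; $22,606; $22,606

Depreciable base = $239,512 − $17,300 = $222,212.
Year 1: DB = ⌊$239,512 × 125%/9⌋ = $33,265; SL = ⌊$222,212/9⌋ = $24,690 → take DB $33,265. Book value $206,247.
Year 2: DB = ⌊$206,247 × 125%/9⌋ = $28,645; SL = ⌊$188,947/8⌋ = $23,618 → take DB $28,645. Book value $177,602.
Year 3: DB = ⌊$177,602 × 125%/9⌋ = $24,666; SL = ⌊$160,302/7⌋ = $22,900 → take DB $24,666. Book value $152,936.
Year 4: DB = ⌊$152,936 × 125%/9⌋ = $21,241; SL = ⌊$135,636/6⌋ = $22,606 → take SL $22,606. Book value $130,330.
Year 5: DB = ⌊$130,330 × 125%/9⌋ = $18,101; SL = ⌊$113,030/5⌋ = $22,606 → take SL $22,606. Book value $107,724.
Year 6: DB = ⌊$107,724 × 125%/9⌋ = $14,961; SL = ⌊$90,424/4⌋ = $22,606 → take SL $22,606. Book value $85,118.
Year 7: DB = ⌊$85,118 × 125%/9⌋ = $11,821; SL = ⌊$67,818/3⌋ = $22,606 → take SL $22,606. Book value $62,512.
Year 8: DB = ⌊$62,512 × 125%/9⌋ = $8,682; SL = ⌊$45,212/2⌋ = $22,606 → take SL $22,606. Book value $39,906.
Year 9 (final): $39,906 − $17,300 = $22,606. Book value $17,300.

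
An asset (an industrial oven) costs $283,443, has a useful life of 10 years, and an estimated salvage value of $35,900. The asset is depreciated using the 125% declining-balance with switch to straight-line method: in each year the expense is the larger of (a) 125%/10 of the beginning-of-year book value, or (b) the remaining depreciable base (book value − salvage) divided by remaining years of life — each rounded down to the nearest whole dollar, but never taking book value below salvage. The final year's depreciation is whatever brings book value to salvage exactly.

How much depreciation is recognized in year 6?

$21,708

Depreciable base = $283,443 − $35,900 = $247,543.
Year 1: DB = ⌊$283,443 × 125%/10⌋ = $35,430; SL = ⌊$247,543/10⌋ = $24,754 → take DB $35,430. Book value $248,013.
Year 2: DB = ⌊$248,013 × 125%/10⌋ = $31,001; SL = ⌊$212,113/9⌋ = $23,568 → take DB $31,001. Book value $217,012.
Year 3: DB = ⌊$217,012 × 125%/10⌋ = $27,126; SL = ⌊$181,112/8⌋ = $22,639 → take DB $27,126. Book value $189,886.
Year 4: DB = ⌊$189,886 × 125%/10⌋ = $23,735; SL = ⌊$153,986/7⌋ = $21,998 → take DB $23,735. Book value $166,151.
Year 5: DB = ⌊$166,151 × 125%/10⌋ = $20,768; SL = ⌊$130,251/6⌋ = $21,708 → take SL $21,708. Book value $144,443.
Year 6: DB = ⌊$144,443 × 125%/10⌋ = $18,055; SL = ⌊$108,543/5⌋ = $21,708 → take SL $21,708. Book value $122,735.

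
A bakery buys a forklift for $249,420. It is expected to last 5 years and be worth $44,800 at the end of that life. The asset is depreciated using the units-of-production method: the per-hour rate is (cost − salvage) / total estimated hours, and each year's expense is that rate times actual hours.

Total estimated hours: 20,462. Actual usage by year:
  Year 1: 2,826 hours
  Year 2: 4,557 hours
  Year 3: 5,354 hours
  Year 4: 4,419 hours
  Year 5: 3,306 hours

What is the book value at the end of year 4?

Depreciable base = $249,420 − $44,800 = $204,620.
Rate = $204,620 / 20,462 hours = $10 per hour.
Year 1: 2,826 × $10 = $28,260. Book value $221,160.
Year 2: 4,557 × $10 = $45,570. Book value $175,590.
Year 3: 5,354 × $10 = $53,540. Book value $122,050.
Year 4: 4,419 × $10 = $44,190. Book value $77,860.

$77,860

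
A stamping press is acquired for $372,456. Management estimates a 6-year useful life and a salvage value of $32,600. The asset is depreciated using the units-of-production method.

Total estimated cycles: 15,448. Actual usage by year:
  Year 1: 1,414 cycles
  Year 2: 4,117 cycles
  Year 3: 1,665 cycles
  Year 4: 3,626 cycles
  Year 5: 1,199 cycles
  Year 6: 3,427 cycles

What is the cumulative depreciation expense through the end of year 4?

Depreciable base = $372,456 − $32,600 = $339,856.
Rate = $339,856 / 15,448 cycles = $22 per cycle.
Year 1: 1,414 × $22 = $31,108. Book value $341,348.
Year 2: 4,117 × $22 = $90,574. Book value $250,774.
Year 3: 1,665 × $22 = $36,630. Book value $214,144.
Year 4: 3,626 × $22 = $79,772. Book value $134,372.
Accumulated through year 4 = $372,456 − $134,372 = $238,084.

$238,084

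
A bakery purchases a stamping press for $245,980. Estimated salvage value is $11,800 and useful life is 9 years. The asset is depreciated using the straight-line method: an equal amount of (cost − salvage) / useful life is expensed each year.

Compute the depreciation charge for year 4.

$26,020

Depreciable base = $245,980 − $11,800 = $234,180.
Annual expense = $234,180 / 9 = $26,020.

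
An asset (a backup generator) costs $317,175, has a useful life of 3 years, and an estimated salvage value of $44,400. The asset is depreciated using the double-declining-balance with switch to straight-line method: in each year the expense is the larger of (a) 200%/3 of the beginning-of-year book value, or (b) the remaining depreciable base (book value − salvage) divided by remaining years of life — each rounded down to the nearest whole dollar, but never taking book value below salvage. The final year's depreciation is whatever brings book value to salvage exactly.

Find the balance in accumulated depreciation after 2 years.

Depreciable base = $317,175 − $44,400 = $272,775.
Year 1: DB = ⌊$317,175 × 200%/3⌋ = $211,450; SL = ⌊$272,775/3⌋ = $90,925 → take DB $211,450. Book value $105,725.
Year 2: DB = ⌊$105,725 × 200%/3⌋ = $70,483; SL = ⌊$61,325/2⌋ = $30,662 → take DB $70,483, capped at $61,325. Book value $44,400.
Accumulated through year 2 = $317,175 − $44,400 = $272,775.

$272,775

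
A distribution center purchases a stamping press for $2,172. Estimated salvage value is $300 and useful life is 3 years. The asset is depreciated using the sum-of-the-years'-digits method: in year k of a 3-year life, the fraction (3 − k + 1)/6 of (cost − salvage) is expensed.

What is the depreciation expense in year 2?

Depreciable base = $2,172 − $300 = $1,872.
Sum of the years' digits = 3+2+1 = 6.
Year 1: $1,872 × 3/6 = $936. Book value $1,236.
Year 2: $1,872 × 2/6 = $624. Book value $612.

$624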